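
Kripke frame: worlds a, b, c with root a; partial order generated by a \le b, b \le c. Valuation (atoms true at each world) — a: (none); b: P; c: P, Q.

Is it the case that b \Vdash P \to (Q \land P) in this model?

No

b \nVdash P \to (Q \land P): already at b itself, b \Vdash P but b \nVdash Q \land P.
b \nVdash Q \land P since b fails Q.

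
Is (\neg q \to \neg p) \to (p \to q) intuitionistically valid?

No

This is the converse of contraposition, which is not intuitionistically valid.
A Kripke countermodel: worlds s0, s1; order generated by s0 \le s1; atoms true at each world — s0:{p}; s1:{p,q}.
s0 \nVdash (\neg q \to \neg p) \to (p \to q): already at s0 itself, s0 \Vdash \neg q \to \neg p but s0 \nVdash p \to q.
s0 \nVdash p \to q: already at s0 itself, s0 \Vdash p but s0 \nVdash q.
s0 lacks atom q, so s0 \nVdash q.
So the root s0 does not force the formula.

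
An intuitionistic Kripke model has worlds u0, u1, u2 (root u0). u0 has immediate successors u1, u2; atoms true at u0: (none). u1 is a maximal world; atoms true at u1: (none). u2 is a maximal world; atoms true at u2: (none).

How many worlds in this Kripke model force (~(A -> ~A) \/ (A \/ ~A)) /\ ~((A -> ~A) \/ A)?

0

u0: does not force it — u0 ||-/- (~(A -> ~A) \/ (A \/ ~A)) /\ ~((A -> ~A) \/ A) since u0 fails ~((A -> ~A) \/ A).
u1: does not force it.
u2: does not force it.
Worlds forcing the formula: { }.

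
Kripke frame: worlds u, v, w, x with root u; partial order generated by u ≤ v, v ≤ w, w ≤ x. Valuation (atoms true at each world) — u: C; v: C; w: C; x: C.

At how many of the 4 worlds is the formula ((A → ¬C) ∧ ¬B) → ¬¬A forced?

u: does not force it — u ⊮ ((A → ¬C) ∧ ¬B) → ¬¬A: already at u itself, u ⊩ (A → ¬C) ∧ ¬B but u ⊮ ¬¬A.
v: does not force it — v ⊮ ((A → ¬C) ∧ ¬B) → ¬¬A: already at v itself, v ⊩ (A → ¬C) ∧ ¬B but v ⊮ ¬¬A.
w: does not force it.
x: does not force it.
Worlds forcing the formula: { }.

0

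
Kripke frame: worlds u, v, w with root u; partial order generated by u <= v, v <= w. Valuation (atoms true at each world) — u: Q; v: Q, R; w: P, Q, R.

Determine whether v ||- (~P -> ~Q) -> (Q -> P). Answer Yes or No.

v ||-/- (~P -> ~Q) -> (Q -> P): already at v itself, v ||- ~P -> ~Q but v ||-/- Q -> P.
v ||-/- Q -> P: already at v itself, v ||- Q but v ||-/- P.
v lacks atom P, so v ||-/- P.

No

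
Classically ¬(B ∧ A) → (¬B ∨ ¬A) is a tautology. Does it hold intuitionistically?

This is the constructively invalid direction of De Morgan's law for conjunction, which is not intuitionistically valid.
A Kripke countermodel: worlds u, v, w; order generated by u ≤ v, u ≤ w; atoms true at each world — u:{}; v:{B}; w:{A}.
u ⊮ ¬(B ∧ A) → (¬B ∨ ¬A): already at u itself, u ⊩ ¬(B ∧ A) but u ⊮ ¬B ∨ ¬A.
u ⊮ ¬B ∨ ¬A: neither disjunct is forced at u.
u ⊮ ¬B since v is accessible from u and v ⊩ B.
So the root u does not force the formula.

No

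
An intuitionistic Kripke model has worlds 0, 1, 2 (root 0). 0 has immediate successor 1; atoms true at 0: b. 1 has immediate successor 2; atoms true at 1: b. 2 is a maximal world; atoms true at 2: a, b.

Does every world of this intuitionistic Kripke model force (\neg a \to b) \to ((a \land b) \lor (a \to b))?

0 \Vdash (\neg a \to b) \to ((a \land b) \lor (a \to b)): every world accessible from 0 that forces \neg a \to b (namely 0, 1, 2) also forces (a \land b) \lor (a \to b).
Since the root 0 forces (\neg a \to b) \to ((a \land b) \lor (a \to b)) and forcing is persistent (monotone upward), every world forces it.

Yes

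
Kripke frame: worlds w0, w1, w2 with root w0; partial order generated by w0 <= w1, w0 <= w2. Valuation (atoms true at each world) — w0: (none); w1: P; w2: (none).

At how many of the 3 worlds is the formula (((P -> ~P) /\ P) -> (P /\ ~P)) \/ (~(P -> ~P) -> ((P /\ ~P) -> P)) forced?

w0: forces it.
w1: forces it.
w2: forces it.
Worlds forcing the formula: {w0, w1, w2}.

3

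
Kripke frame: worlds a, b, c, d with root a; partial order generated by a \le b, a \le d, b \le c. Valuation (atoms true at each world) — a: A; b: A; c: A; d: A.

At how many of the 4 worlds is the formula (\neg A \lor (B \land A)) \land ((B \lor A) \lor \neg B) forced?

a: does not force it — a \nVdash (\neg A \lor (B \land A)) \land ((B \lor A) \lor \neg B) since a fails \neg A \lor (B \land A).
b: does not force it — b \nVdash (\neg A \lor (B \land A)) \land ((B \lor A) \lor \neg B) since b fails \neg A \lor (B \land A).
c: does not force it.
d: does not force it.
Worlds forcing the formula: { }.

0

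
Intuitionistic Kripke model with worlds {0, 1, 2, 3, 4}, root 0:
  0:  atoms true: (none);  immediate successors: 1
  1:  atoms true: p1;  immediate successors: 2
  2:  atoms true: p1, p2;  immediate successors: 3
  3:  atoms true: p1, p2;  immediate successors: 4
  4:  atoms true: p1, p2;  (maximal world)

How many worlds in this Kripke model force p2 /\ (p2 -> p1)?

0: does not force it — 0 ||-/- p2 /\ (p2 -> p1) since 0 fails p2.
1: does not force it — 1 ||-/- p2 /\ (p2 -> p1) since 1 fails p2.
2: forces it.
3: forces it.
4: forces it.
Worlds forcing the formula: {2, 3, 4}.

3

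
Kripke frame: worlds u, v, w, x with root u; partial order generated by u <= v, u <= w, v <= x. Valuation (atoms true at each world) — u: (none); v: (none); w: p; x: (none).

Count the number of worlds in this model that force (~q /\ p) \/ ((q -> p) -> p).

u: does not force it — u ||-/- (~q /\ p) \/ ((q -> p) -> p): neither disjunct is forced at u.
v: does not force it.
w: forces it.
x: does not force it.
Worlds forcing the formula: {w}.

1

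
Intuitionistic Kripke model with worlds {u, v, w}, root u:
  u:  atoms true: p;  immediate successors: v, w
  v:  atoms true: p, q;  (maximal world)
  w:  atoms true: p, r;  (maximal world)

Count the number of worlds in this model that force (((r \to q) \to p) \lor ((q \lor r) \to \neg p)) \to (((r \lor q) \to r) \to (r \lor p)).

u: forces it.
v: forces it.
w: forces it.
Worlds forcing the formula: {u, v, w}.

3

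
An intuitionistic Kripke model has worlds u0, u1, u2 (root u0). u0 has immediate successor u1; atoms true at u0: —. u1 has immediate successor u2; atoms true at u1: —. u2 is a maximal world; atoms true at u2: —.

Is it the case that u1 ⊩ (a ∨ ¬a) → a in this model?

u1 ⊮ (a ∨ ¬a) → a: already at u1 itself, u1 ⊩ a ∨ ¬a but u1 ⊮ a.
u1 lacks atom a, so u1 ⊮ a.

No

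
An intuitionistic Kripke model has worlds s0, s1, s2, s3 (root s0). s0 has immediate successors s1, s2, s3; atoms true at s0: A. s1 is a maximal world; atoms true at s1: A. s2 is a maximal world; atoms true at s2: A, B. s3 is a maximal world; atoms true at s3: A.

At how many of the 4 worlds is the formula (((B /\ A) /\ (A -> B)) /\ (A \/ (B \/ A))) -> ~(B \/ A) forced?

s0: does not force it — s0 ||-/- (((B /\ A) /\ (A -> B)) /\ (A \/ (B \/ A))) -> ~(B \/ A): at the accessible world s2, s2 ||- ((B /\ A) /\ (A -> B)) /\ (A \/ (B \/ A)) but s2 ||-/- ~(B \/ A).
s1: forces it.
s2: does not force it — s2 ||-/- (((B /\ A) /\ (A -> B)) /\ (A \/ (B \/ A))) -> ~(B \/ A): already at s2 itself, s2 ||- ((B /\ A) /\ (A -> B)) /\ (A \/ (B \/ A)) but s2 ||-/- ~(B \/ A).
s3: forces it.
Worlds forcing the formula: {s1, s3}.

2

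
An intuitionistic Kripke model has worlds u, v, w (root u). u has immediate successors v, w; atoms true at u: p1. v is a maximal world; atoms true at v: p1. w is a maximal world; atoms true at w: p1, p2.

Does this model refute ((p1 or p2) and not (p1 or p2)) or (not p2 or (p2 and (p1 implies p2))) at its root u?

u does not force ((p1 or p2) and not (p1 or p2)) or (not p2 or (p2 and (p1 implies p2))): neither disjunct is forced at u.
u does not force (p1 or p2) and not (p1 or p2) since u fails not (p1 or p2).
So the root u does not force ((p1 or p2) and not (p1 or p2)) or (not p2 or (p2 and (p1 implies p2))); the model is a countermodel.

Yes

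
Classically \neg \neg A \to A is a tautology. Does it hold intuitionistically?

No

This is double-negation elimination, which is not intuitionistically valid.
A Kripke countermodel: worlds w0, w1; order generated by w0 \le w1; atoms true at each world — w0:{}; w1:{A}.
w0 \nVdash \neg \neg A \to A: already at w0 itself, w0 \Vdash \neg \neg A but w0 \nVdash A.
w0 lacks atom A, so w0 \nVdash A.
So the root w0 does not force the formula.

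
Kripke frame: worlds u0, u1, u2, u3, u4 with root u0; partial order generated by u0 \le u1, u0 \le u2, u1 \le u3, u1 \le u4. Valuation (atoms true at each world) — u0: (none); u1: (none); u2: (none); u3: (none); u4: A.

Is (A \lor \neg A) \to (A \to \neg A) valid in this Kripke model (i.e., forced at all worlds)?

Not every world: u0 \nVdash (A \lor \neg A) \to (A \to \neg A).
u0 \nVdash (A \lor \neg A) \to (A \to \neg A): at the accessible world u4, u4 \Vdash A \lor \neg A but u4 \nVdash A \to \neg A.
u4 \nVdash A \to \neg A: already at u4 itself, u4 \Vdash A but u4 \nVdash \neg A.

No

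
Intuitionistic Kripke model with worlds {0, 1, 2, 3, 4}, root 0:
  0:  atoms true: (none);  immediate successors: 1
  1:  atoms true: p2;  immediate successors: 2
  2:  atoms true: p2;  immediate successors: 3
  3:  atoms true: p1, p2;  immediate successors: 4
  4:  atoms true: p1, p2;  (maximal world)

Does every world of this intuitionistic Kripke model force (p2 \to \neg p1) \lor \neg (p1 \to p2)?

No

Not every world: 0 \nVdash (p2 \to \neg p1) \lor \neg (p1 \to p2).
0 \nVdash (p2 \to \neg p1) \lor \neg (p1 \to p2): neither disjunct is forced at 0.
0 \nVdash p2 \to \neg p1: at the accessible world 1, 1 \Vdash p2 but 1 \nVdash \neg p1.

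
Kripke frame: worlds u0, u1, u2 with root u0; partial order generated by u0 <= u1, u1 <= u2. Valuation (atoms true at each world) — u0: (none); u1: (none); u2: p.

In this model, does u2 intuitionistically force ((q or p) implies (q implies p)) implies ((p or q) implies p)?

Yes

u2 forces ((q or p) implies (q implies p)) implies ((p or q) implies p): every world accessible from u2 that forces (q or p) implies (q implies p) (namely u2) also forces (p or q) implies p.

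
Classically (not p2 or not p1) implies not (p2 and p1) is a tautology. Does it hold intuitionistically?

This is a constructively valid De Morgan direction (disjunction of negations to negated conjunction), which is intuitionistically derivable.
If not p2 holds at a world then no accessible world forces p2, hence none forces p2 and p1; likewise for not p1.

Yes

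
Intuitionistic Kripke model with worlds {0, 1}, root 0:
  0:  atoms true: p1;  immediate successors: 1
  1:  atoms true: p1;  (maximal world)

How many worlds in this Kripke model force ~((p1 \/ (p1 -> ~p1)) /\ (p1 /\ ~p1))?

2

0: forces it.
1: forces it.
Worlds forcing the formula: {0, 1}.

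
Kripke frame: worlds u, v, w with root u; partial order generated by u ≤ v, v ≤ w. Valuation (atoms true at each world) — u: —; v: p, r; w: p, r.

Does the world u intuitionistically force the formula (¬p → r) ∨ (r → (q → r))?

u ⊩ (¬p → r) ∨ (r → (q → r)) via the disjunct ¬p → r.

Yes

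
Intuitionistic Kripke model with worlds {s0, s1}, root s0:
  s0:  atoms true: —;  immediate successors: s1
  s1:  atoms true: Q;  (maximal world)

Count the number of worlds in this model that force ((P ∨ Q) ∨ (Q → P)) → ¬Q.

s0: does not force it — s0 ⊮ ((P ∨ Q) ∨ (Q → P)) → ¬Q: at the accessible world s1, s1 ⊩ (P ∨ Q) ∨ (Q → P) but s1 ⊮ ¬Q.
s1: does not force it — s1 ⊮ ((P ∨ Q) ∨ (Q → P)) → ¬Q: already at s1 itself, s1 ⊩ (P ∨ Q) ∨ (Q → P) but s1 ⊮ ¬Q.
Worlds forcing the formula: { }.

0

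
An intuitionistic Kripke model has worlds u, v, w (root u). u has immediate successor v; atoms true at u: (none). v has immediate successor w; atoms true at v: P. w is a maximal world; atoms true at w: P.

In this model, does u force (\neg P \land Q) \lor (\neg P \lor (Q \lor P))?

No

u \nVdash (\neg P \land Q) \lor (\neg P \lor (Q \lor P)): neither disjunct is forced at u.
u \nVdash \neg P \land Q since u fails \neg P.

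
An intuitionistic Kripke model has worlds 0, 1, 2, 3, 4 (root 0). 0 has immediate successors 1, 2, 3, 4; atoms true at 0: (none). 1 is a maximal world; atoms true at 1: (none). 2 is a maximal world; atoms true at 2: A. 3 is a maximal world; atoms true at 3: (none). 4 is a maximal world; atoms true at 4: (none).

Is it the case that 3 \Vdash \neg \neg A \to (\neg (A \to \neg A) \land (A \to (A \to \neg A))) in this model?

3 \Vdash \neg \neg A \to (\neg (A \to \neg A) \land (A \to (A \to \neg A))) vacuously: no world accessible from 3 forces the antecedent \neg \neg A.

Yes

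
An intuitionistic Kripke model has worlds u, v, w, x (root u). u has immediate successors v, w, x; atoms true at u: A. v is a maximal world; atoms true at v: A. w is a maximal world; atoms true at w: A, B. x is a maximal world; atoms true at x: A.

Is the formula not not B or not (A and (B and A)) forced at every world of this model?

No

Not every world: u does not force not not B or not (A and (B and A)).
u does not force not not B or not (A and (B and A)): neither disjunct is forced at u.
u does not force not not B since v is accessible from u and v forces not B.
v forces not B: no world accessible from v forces B.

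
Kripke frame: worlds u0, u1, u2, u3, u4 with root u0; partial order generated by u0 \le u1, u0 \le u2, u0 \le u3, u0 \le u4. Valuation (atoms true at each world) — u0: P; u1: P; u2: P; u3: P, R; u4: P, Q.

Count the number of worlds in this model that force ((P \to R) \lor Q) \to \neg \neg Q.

3

u0: does not force it — u0 \nVdash ((P \to R) \lor Q) \to \neg \neg Q: at the accessible world u3, u3 \Vdash (P \to R) \lor Q but u3 \nVdash \neg \neg Q.
u1: forces it.
u2: forces it.
u3: does not force it — u3 \nVdash ((P \to R) \lor Q) \to \neg \neg Q: already at u3 itself, u3 \Vdash (P \to R) \lor Q but u3 \nVdash \neg \neg Q.
u4: forces it.
Worlds forcing the formula: {u1, u2, u4}.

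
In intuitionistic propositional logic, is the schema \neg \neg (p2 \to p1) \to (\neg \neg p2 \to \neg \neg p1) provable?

This is the distribution of double negation over implication, which is intuitionistically derivable.
Assume \neg \neg (p2 \to p1) and \neg \neg p2; suppose \neg p1. Then p2 \to p1 would give \neg p2 (by contraposition), contradicting \neg \neg p2; so \neg (p2 \to p1), contradicting \neg \neg (p2 \to p1). Hence \neg \neg p1.

Yes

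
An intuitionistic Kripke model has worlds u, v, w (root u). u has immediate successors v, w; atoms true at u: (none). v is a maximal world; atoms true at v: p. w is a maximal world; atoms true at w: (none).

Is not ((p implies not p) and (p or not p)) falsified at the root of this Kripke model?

Yes

u does not force not ((p implies not p) and (p or not p)) since w is accessible from u and w forces (p implies not p) and (p or not p).
w forces (p implies not p) and (p or not p) since w forces both conjuncts.
So the root u does not force not ((p implies not p) and (p or not p)); the model is a countermodel.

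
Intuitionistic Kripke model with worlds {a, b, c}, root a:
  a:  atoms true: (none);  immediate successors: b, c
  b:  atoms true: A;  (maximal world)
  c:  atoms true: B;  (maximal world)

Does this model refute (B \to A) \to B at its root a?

Yes

a \nVdash (B \to A) \to B: at the accessible world b, b \Vdash B \to A but b \nVdash B.
b lacks atom B, so b \nVdash B.
So the root a does not force (B \to A) \to B; the model is a countermodel.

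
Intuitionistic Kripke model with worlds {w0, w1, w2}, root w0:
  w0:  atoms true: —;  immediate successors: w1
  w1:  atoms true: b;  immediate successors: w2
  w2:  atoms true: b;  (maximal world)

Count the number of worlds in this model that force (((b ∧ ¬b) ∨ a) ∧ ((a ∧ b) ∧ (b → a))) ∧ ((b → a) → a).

w0: does not force it — w0 ⊮ (((b ∧ ¬b) ∨ a) ∧ ((a ∧ b) ∧ (b → a))) ∧ ((b → a) → a) since w0 fails ((b ∧ ¬b) ∨ a) ∧ ((a ∧ b) ∧ (b → a)).
w1: does not force it — w1 ⊮ (((b ∧ ¬b) ∨ a) ∧ ((a ∧ b) ∧ (b → a))) ∧ ((b → a) → a) since w1 fails ((b ∧ ¬b) ∨ a) ∧ ((a ∧ b) ∧ (b → a)).
w2: does not force it — w2 ⊮ (((b ∧ ¬b) ∨ a) ∧ ((a ∧ b) ∧ (b → a))) ∧ ((b → a) → a) since w2 fails ((b ∧ ¬b) ∨ a) ∧ ((a ∧ b) ∧ (b → a)).
Worlds forcing the formula: { }.

0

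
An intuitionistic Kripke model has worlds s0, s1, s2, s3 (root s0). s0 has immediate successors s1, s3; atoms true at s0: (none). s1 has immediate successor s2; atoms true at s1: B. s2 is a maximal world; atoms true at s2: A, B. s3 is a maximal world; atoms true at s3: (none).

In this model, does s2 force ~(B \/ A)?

s2 ||-/- ~(B \/ A) since s2 is accessible from s2 and s2 ||- B \/ A.
s2 ||- B \/ A via the disjunct B.

No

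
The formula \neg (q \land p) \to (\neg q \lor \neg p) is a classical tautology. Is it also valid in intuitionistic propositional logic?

No

This is the constructively invalid direction of De Morgan's law for conjunction, which is not intuitionistically valid.
A Kripke countermodel: worlds 0, 1, 2; order generated by 0 \le 1, 0 \le 2; atoms true at each world — 0:{}; 1:{q}; 2:{p}.
0 \nVdash \neg (q \land p) \to (\neg q \lor \neg p): already at 0 itself, 0 \Vdash \neg (q \land p) but 0 \nVdash \neg q \lor \neg p.
0 \nVdash \neg q \lor \neg p: neither disjunct is forced at 0.
0 \nVdash \neg q since 1 is accessible from 0 and 1 \Vdash q.
So the root 0 does not force the formula.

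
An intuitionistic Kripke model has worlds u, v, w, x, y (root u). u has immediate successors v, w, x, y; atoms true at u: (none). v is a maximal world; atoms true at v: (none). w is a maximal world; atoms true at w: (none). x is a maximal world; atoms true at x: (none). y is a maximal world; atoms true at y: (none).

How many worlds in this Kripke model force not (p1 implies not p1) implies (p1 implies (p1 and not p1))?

5

u: forces it.
v: forces it.
w: forces it.
x: forces it.
y: forces it.
Worlds forcing the formula: {u, v, w, x, y}.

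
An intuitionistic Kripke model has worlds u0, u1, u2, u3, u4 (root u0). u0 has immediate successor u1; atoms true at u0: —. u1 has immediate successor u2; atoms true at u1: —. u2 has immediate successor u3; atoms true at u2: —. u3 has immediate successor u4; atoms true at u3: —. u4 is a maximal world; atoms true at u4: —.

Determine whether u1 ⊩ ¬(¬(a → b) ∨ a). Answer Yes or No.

u1 ⊩ ¬(¬(a → b) ∨ a): no world accessible from u1 forces ¬(a → b) ∨ a.

Yes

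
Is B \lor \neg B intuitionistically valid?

No

This is the law of excluded middle, which is not intuitionistically valid.
A Kripke countermodel: worlds u0, u1; order generated by u0 \le u1; atoms true at each world — u0:{}; u1:{B}.
u0 \nVdash B \lor \neg B: neither disjunct is forced at u0.
u0 lacks atom B, so u0 \nVdash B.
So the root u0 does not force the formula.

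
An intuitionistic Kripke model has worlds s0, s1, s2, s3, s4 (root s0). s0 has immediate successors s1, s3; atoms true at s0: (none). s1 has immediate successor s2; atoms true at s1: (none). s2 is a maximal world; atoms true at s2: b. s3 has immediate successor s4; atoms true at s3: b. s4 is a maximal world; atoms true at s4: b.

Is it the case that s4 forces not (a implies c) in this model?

No

s4 does not force not (a implies c) since s4 is accessible from s4 and s4 forces a implies c.
s4 forces a implies c vacuously: no world accessible from s4 forces the antecedent a.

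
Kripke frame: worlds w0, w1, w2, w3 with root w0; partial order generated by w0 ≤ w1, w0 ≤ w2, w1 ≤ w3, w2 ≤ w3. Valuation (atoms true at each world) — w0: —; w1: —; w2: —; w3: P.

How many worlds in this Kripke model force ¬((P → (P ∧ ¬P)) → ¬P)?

w0: does not force it — w0 ⊮ ¬((P → (P ∧ ¬P)) → ¬P) since w0 is accessible from w0 and w0 ⊩ (P → (P ∧ ¬P)) → ¬P.
w1: does not force it — w1 ⊮ ¬((P → (P ∧ ¬P)) → ¬P) since w1 is accessible from w1 and w1 ⊩ (P → (P ∧ ¬P)) → ¬P.
w2: does not force it.
w3: does not force it.
Worlds forcing the formula: { }.

0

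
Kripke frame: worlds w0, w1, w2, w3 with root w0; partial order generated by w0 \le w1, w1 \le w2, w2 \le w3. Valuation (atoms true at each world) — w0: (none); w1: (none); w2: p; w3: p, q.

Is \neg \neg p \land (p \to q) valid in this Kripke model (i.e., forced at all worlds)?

Not every world: w0 \nVdash \neg \neg p \land (p \to q).
w0 \nVdash \neg \neg p \land (p \to q) since w0 fails p \to q.

No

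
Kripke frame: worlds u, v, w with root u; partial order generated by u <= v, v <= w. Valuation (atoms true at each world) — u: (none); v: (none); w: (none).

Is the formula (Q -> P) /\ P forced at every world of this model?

No

Not every world: u ||-/- (Q -> P) /\ P.
u ||-/- (Q -> P) /\ P since u fails P.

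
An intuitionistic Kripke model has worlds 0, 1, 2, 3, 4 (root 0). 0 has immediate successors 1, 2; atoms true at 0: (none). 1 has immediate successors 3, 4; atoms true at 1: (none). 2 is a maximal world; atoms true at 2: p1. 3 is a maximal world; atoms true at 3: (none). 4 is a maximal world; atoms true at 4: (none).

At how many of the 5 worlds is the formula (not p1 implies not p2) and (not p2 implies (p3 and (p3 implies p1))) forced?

0

0: does not force it — 0 does not force (not p1 implies not p2) and (not p2 implies (p3 and (p3 implies p1))) since 0 fails not p2 implies (p3 and (p3 implies p1)).
1: does not force it — 1 does not force (not p1 implies not p2) and (not p2 implies (p3 and (p3 implies p1))) since 1 fails not p2 implies (p3 and (p3 implies p1)).
2: does not force it — 2 does not force (not p1 implies not p2) and (not p2 implies (p3 and (p3 implies p1))) since 2 fails not p2 implies (p3 and (p3 implies p1)).
3: does not force it.
4: does not force it.
Worlds forcing the formula: { }.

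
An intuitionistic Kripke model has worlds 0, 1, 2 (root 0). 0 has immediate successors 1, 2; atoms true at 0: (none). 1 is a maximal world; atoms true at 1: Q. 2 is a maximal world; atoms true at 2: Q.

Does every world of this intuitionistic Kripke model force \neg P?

0 \Vdash \neg P: no world accessible from 0 forces P.
Since the root 0 forces \neg P and forcing is persistent (monotone upward), every world forces it.

Yes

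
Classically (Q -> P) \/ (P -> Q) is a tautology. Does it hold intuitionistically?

No

This is the Gödel–Dummett linearity axiom, which is not intuitionistically valid.
A Kripke countermodel: worlds u, v, w; order generated by u <= v, u <= w; atoms true at each world — u:{}; v:{Q}; w:{P}.
u ||-/- (Q -> P) \/ (P -> Q): neither disjunct is forced at u.
u ||-/- Q -> P: at the accessible world v, v ||- Q but v ||-/- P.
v lacks atom P, so v ||-/- P.
So the root u does not force the formula.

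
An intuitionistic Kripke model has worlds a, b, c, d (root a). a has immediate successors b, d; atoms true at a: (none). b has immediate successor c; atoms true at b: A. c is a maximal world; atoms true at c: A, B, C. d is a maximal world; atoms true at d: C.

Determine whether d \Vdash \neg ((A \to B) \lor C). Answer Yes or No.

d \nVdash \neg ((A \to B) \lor C) since d is accessible from d and d \Vdash (A \to B) \lor C.
d \Vdash (A \to B) \lor C via the disjunct A \to B.

No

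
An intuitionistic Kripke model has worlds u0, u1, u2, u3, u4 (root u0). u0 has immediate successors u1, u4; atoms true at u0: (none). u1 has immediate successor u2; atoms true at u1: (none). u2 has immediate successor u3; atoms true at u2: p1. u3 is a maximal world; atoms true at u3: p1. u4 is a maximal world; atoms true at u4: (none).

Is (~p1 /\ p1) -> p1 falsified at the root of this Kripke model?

No

u0 ||- (~p1 /\ p1) -> p1 vacuously: no world accessible from u0 forces the antecedent ~p1 /\ p1.
So the root u0 forces (~p1 /\ p1) -> p1; the model is not a countermodel.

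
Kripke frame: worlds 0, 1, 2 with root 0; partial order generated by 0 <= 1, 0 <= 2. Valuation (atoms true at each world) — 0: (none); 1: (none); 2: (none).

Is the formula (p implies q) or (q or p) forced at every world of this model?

Yes

0 forces (p implies q) or (q or p) via the disjunct p implies q.
Since the root 0 forces (p implies q) or (q or p) and forcing is persistent (monotone upward), every world forces it.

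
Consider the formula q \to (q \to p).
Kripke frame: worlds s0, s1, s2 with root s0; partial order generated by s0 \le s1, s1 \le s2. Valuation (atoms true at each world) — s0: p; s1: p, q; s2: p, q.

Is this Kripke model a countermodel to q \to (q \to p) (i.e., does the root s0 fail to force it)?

s0 \Vdash q \to (q \to p): every world accessible from s0 that forces q (namely s1, s2) also forces q \to p.
So the root s0 forces q \to (q \to p); the model is not a countermodel.

No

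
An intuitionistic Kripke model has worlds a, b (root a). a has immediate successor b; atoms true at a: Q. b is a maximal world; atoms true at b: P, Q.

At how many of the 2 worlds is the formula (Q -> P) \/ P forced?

1

a: does not force it — a ||-/- (Q -> P) \/ P: neither disjunct is forced at a.
b: forces it.
Worlds forcing the formula: {b}.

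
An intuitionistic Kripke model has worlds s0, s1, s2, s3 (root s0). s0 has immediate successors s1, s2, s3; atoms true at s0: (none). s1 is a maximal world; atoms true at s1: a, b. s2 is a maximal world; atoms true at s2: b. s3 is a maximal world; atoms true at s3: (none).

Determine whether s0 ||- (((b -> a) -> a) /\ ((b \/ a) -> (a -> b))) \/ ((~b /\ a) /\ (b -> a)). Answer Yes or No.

s0 ||-/- (((b -> a) -> a) /\ ((b \/ a) -> (a -> b))) \/ ((~b /\ a) /\ (b -> a)): neither disjunct is forced at s0.
s0 ||-/- ((b -> a) -> a) /\ ((b \/ a) -> (a -> b)) since s0 fails (b -> a) -> a.

No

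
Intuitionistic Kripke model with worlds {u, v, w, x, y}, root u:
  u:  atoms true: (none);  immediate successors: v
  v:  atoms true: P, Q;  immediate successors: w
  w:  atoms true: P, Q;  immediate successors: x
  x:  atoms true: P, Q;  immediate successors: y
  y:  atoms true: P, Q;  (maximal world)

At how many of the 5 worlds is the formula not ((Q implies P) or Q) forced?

u: does not force it — u does not force not ((Q implies P) or Q) since u is accessible from u and u forces (Q implies P) or Q.
v: does not force it.
w: does not force it.
x: does not force it.
y: does not force it.
Worlds forcing the formula: { }.

0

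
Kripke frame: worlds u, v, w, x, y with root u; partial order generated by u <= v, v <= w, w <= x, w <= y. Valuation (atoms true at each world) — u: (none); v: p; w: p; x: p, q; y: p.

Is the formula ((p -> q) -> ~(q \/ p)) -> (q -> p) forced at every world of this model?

Yes

u ||- ((p -> q) -> ~(q \/ p)) -> (q -> p): every world accessible from u that forces (p -> q) -> ~(q \/ p) (namely y) also forces q -> p.
Since the root u forces ((p -> q) -> ~(q \/ p)) -> (q -> p) and forcing is persistent (monotone upward), every world forces it.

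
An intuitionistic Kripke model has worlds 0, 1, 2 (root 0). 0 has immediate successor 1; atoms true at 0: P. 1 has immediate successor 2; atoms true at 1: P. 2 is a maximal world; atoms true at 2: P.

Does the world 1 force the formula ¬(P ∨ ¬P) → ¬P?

Yes

1 ⊩ ¬(P ∨ ¬P) → ¬P vacuously: no world accessible from 1 forces the antecedent ¬(P ∨ ¬P).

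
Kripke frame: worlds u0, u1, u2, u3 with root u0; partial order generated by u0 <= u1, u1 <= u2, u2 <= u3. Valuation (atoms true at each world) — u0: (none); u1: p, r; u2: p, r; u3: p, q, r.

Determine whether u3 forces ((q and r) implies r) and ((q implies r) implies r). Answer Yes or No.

Yes

u3 forces ((q and r) implies r) and ((q implies r) implies r) since u3 forces both conjuncts.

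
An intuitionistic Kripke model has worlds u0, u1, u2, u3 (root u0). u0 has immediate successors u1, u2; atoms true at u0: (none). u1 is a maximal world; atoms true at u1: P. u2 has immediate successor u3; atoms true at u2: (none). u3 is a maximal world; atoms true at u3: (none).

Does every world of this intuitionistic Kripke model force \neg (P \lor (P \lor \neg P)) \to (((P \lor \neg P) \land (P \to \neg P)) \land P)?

u0 \Vdash \neg (P \lor (P \lor \neg P)) \to (((P \lor \neg P) \land (P \to \neg P)) \land P) vacuously: no world accessible from u0 forces the antecedent \neg (P \lor (P \lor \neg P)).
Since the root u0 forces \neg (P \lor (P \lor \neg P)) \to (((P \lor \neg P) \land (P \to \neg P)) \land P) and forcing is persistent (monotone upward), every world forces it.

Yes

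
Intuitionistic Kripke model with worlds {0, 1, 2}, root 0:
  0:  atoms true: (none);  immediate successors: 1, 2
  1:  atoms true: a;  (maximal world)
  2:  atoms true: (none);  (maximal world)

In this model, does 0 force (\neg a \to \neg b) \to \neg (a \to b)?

0 \nVdash (\neg a \to \neg b) \to \neg (a \to b): already at 0 itself, 0 \Vdash \neg a \to \neg b but 0 \nVdash \neg (a \to b).
0 \nVdash \neg (a \to b) since 2 is accessible from 0 and 2 \Vdash a \to b.
2 \Vdash a \to b vacuously: no world accessible from 2 forces the antecedent a.

No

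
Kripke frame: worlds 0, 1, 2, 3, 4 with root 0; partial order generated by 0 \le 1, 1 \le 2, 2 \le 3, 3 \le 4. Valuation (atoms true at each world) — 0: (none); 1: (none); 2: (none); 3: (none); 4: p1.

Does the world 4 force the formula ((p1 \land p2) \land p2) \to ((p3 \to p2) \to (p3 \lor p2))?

4 \Vdash ((p1 \land p2) \land p2) \to ((p3 \to p2) \to (p3 \lor p2)) vacuously: no world accessible from 4 forces the antecedent (p1 \land p2) \land p2.

Yes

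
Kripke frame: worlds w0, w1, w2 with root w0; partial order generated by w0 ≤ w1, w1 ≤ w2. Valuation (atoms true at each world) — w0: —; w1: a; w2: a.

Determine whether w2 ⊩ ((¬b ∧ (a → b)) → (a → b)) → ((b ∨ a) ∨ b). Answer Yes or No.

w2 ⊩ ((¬b ∧ (a → b)) → (a → b)) → ((b ∨ a) ∨ b): every world accessible from w2 that forces (¬b ∧ (a → b)) → (a → b) (namely w2) also forces (b ∨ a) ∨ b.

Yes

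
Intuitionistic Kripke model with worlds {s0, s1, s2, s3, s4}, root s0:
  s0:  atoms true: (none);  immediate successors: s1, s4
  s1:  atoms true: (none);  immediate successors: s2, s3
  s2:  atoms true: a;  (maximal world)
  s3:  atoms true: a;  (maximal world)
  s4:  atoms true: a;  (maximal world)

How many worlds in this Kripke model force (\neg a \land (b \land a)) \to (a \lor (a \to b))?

5

s0: forces it.
s1: forces it.
s2: forces it.
s3: forces it.
s4: forces it.
Worlds forcing the formula: {s0, s1, s2, s3, s4}.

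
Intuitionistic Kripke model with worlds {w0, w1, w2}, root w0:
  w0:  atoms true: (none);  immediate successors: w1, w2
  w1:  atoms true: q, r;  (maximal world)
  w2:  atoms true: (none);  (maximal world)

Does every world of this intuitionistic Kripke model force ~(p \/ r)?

No

Not every world: w0 ||-/- ~(p \/ r).
w0 ||-/- ~(p \/ r) since w1 is accessible from w0 and w1 ||- p \/ r.
w1 ||- p \/ r via the disjunct r.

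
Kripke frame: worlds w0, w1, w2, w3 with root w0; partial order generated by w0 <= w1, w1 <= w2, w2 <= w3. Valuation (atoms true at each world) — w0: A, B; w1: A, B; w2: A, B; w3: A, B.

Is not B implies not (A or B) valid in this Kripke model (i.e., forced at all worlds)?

w0 forces not B implies not (A or B) vacuously: no world accessible from w0 forces the antecedent not B.
Since the root w0 forces not B implies not (A or B) and forcing is persistent (monotone upward), every world forces it.

Yes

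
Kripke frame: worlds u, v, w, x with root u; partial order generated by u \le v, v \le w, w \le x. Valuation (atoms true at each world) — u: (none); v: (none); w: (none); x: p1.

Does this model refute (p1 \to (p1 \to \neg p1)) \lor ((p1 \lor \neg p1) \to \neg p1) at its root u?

Yes

u \nVdash (p1 \to (p1 \to \neg p1)) \lor ((p1 \lor \neg p1) \to \neg p1): neither disjunct is forced at u.
u \nVdash p1 \to (p1 \to \neg p1): at the accessible world x, x \Vdash p1 but x \nVdash p1 \to \neg p1.
x \nVdash p1 \to \neg p1: already at x itself, x \Vdash p1 but x \nVdash \neg p1.
x \nVdash \neg p1 since x is accessible from x and x \Vdash p1.
So the root u does not force (p1 \to (p1 \to \neg p1)) \lor ((p1 \lor \neg p1) \to \neg p1); the model is a countermodel.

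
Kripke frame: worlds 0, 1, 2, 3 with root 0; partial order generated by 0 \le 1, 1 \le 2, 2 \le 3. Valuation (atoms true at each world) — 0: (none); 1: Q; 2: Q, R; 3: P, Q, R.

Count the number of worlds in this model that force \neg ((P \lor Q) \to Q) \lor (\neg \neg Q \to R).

0: does not force it — 0 \nVdash \neg ((P \lor Q) \to Q) \lor (\neg \neg Q \to R): neither disjunct is forced at 0.
1: does not force it.
2: forces it.
3: forces it.
Worlds forcing the formula: {2, 3}.

2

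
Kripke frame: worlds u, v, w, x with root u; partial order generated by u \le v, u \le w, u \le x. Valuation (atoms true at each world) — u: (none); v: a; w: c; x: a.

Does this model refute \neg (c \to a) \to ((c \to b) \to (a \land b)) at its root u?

No

u \Vdash \neg (c \to a) \to ((c \to b) \to (a \land b)): every world accessible from u that forces \neg (c \to a) (namely w) also forces (c \to b) \to (a \land b).
So the root u forces \neg (c \to a) \to ((c \to b) \to (a \land b)); the model is not a countermodel.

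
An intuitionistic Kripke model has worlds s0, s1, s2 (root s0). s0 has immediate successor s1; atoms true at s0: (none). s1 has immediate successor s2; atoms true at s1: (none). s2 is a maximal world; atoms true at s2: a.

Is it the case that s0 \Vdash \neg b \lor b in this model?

Yes

s0 \Vdash \neg b \lor b via the disjunct \neg b.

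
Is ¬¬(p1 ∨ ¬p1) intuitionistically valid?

This is the double negation of excluded middle, which is intuitionistically derivable.
Assuming ¬(p1 ∨ ¬p1): from p1 we'd get p1 ∨ ¬p1, so ¬p1; but then p1 ∨ ¬p1 again — contradiction. Hence ¬¬(p1 ∨ ¬p1).

Yes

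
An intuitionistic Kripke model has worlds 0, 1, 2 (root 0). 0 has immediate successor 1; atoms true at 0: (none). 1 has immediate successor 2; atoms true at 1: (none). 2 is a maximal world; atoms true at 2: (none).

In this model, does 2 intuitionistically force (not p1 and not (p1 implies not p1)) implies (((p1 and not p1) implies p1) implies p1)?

Yes

2 forces (not p1 and not (p1 implies not p1)) implies (((p1 and not p1) implies p1) implies p1) vacuously: no world accessible from 2 forces the antecedent not p1 and not (p1 implies not p1).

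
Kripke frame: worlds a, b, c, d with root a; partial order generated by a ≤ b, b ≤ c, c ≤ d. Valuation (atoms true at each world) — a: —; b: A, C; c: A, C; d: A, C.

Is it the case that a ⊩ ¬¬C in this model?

a ⊩ ¬¬C: no world accessible from a forces ¬C.

Yes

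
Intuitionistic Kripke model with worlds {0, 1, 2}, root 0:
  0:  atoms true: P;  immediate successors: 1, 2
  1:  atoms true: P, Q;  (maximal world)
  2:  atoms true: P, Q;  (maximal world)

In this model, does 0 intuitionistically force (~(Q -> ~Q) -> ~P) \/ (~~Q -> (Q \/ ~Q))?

No

0 ||-/- (~(Q -> ~Q) -> ~P) \/ (~~Q -> (Q \/ ~Q)): neither disjunct is forced at 0.
0 ||-/- ~(Q -> ~Q) -> ~P: already at 0 itself, 0 ||- ~(Q -> ~Q) but 0 ||-/- ~P.
0 ||-/- ~P since 0 is accessible from 0 and 0 ||- P.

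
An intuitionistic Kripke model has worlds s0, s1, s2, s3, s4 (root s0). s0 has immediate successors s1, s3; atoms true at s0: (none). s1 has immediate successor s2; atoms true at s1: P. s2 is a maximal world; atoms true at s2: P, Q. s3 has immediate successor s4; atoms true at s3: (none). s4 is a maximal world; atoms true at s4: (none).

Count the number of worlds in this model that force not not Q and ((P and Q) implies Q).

2

s0: does not force it — s0 does not force not not Q and ((P and Q) implies Q) since s0 fails not not Q.
s1: forces it.
s2: forces it.
s3: does not force it — s3 does not force not not Q and ((P and Q) implies Q) since s3 fails not not Q.
s4: does not force it — s4 does not force not not Q and ((P and Q) implies Q) since s4 fails not not Q.
Worlds forcing the formula: {s1, s2}.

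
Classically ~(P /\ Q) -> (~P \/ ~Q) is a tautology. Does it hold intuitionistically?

This is the constructively invalid direction of De Morgan's law for conjunction, which is not intuitionistically valid.
A Kripke countermodel: worlds u0, u1, u2; order generated by u0 <= u1, u0 <= u2; atoms true at each world — u0:{}; u1:{P}; u2:{Q}.
u0 ||-/- ~(P /\ Q) -> (~P \/ ~Q): already at u0 itself, u0 ||- ~(P /\ Q) but u0 ||-/- ~P \/ ~Q.
u0 ||-/- ~P \/ ~Q: neither disjunct is forced at u0.
u0 ||-/- ~P since u1 is accessible from u0 and u1 ||- P.
So the root u0 does not force the formula.

No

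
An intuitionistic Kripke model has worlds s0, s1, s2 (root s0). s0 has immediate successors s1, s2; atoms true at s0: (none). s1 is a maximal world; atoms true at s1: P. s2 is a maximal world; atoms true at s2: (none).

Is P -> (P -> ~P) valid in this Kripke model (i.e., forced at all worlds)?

Not every world: s0 ||-/- P -> (P -> ~P).
s0 ||-/- P -> (P -> ~P): at the accessible world s1, s1 ||- P but s1 ||-/- P -> ~P.
s1 ||-/- P -> ~P: already at s1 itself, s1 ||- P but s1 ||-/- ~P.
s1 ||-/- ~P since s1 is accessible from s1 and s1 ||- P.

No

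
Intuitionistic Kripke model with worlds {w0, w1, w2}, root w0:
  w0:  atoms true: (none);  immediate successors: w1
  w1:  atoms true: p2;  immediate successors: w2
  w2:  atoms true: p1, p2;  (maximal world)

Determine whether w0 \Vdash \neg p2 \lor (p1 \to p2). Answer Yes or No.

w0 \Vdash \neg p2 \lor (p1 \to p2) via the disjunct p1 \to p2.

Yes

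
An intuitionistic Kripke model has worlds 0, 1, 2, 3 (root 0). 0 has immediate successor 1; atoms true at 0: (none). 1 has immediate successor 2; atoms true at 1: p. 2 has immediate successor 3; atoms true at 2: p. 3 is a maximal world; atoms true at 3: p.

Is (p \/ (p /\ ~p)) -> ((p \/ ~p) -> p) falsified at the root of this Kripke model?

0 ||- (p \/ (p /\ ~p)) -> ((p \/ ~p) -> p): every world accessible from 0 that forces p \/ (p /\ ~p) (namely 1, 2, 3) also forces (p \/ ~p) -> p.
So the root 0 forces (p \/ (p /\ ~p)) -> ((p \/ ~p) -> p); the model is not a countermodel.

No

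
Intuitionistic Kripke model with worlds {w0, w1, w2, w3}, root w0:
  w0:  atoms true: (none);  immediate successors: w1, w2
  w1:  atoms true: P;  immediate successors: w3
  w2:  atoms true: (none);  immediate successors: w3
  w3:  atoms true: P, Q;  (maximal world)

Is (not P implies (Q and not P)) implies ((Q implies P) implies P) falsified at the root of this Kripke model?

w0 does not force (not P implies (Q and not P)) implies ((Q implies P) implies P): already at w0 itself, w0 forces not P implies (Q and not P) but w0 does not force (Q implies P) implies P.
w0 does not force (Q implies P) implies P: already at w0 itself, w0 forces Q implies P but w0 does not force P.
w0 lacks atom P, so w0 does not force P.
So the root w0 does not force (not P implies (Q and not P)) implies ((Q implies P) implies P); the model is a countermodel.

Yes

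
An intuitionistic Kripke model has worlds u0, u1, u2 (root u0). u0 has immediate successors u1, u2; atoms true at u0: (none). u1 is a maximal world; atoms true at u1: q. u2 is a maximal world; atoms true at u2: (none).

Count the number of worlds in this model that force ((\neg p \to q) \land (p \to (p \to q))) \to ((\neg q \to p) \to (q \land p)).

1

u0: does not force it — u0 \nVdash ((\neg p \to q) \land (p \to (p \to q))) \to ((\neg q \to p) \to (q \land p)): at the accessible world u1, u1 \Vdash (\neg p \to q) \land (p \to (p \to q)) but u1 \nVdash (\neg q \to p) \to (q \land p).
u1: does not force it — u1 \nVdash ((\neg p \to q) \land (p \to (p \to q))) \to ((\neg q \to p) \to (q \land p)): already at u1 itself, u1 \Vdash (\neg p \to q) \land (p \to (p \to q)) but u1 \nVdash (\neg q \to p) \to (q \land p).
u2: forces it.
Worlds forcing the formula: {u2}.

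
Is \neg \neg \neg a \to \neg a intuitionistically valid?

This is triple-negation reduction, which is intuitionistically derivable.
Assume \neg \neg \neg a and suppose a. Then \neg \neg a (double-negation introduction), contradicting \neg \neg \neg a. So \neg a.

Yes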